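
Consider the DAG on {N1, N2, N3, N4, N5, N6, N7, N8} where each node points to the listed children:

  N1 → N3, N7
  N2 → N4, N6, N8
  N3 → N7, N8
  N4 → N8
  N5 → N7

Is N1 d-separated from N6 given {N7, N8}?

No

Enumerating the 4 paths from N1 to N6 and testing each for blocking by {N7, N8}:
Path 1: N1 → N7 ← N3 → N8 ← N4 ← N2 → N6
  N7 is a collider and N7 is conditioned on, which opens it; N3 is a fork and N3 is not conditioned on; N8 is a collider and N8 is conditioned on, which opens it; N4 is a chain and N4 is not conditioned on; N2 is a fork and N2 is not conditioned on — no node blocks this path, so it is active.
Path 2: N1 → N7 ← N3 → N8 ← N2 → N6
  N7 is a collider and N7 is conditioned on, which opens it; N3 is a fork and N3 is not conditioned on; N8 is a collider and N8 is conditioned on, which opens it; N2 is a fork and N2 is not conditioned on — no node blocks this path, so it is active.
Path 3: N1 → N3 → N8 ← N4 ← N2 → N6
  N3 is a chain and N3 is not conditioned on; N8 is a collider and N8 is conditioned on, which opens it; N4 is a chain and N4 is not conditioned on; N2 is a fork and N2 is not conditioned on — no node blocks this path, so it is active.
Path 4: N1 → N3 → N8 ← N2 → N6
  N3 is a chain and N3 is not conditioned on; N8 is a collider and N8 is conditioned on, which opens it; N2 is a fork and N2 is not conditioned on — no node blocks this path, so it is active.
Because an active path exists, N1 and N6 are not d-separated.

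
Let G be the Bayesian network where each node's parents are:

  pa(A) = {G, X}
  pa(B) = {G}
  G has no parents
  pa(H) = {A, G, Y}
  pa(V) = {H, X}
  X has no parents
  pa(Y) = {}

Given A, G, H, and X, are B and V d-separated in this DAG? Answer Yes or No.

4 paths connect B and V; each must be blocked for d-separation to hold:
Path 1: B ← G → H → V
  G is a fork here and G is conditioned on, so the path is blocked at G.
Path 2: B ← G → H ← A ← X → V
  G is a fork here and G is conditioned on, so the path is blocked at G.
Path 3: B ← G → A ← X → V
  G is a fork here and G is conditioned on, so the path is blocked at G.
Path 4: B ← G → A → H → V
  G is a fork here and G is conditioned on, so the path is blocked at G.
All paths are blocked; B ⊥ V | {A, G, H, X} holds.

Yes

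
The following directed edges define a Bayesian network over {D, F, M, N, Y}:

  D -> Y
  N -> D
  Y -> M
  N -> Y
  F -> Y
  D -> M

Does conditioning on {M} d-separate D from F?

No — D and F are not d-separated given {M}.

There are 3 undirected paths between D and F; checking each against the conditioning set {M}:
Path 1: D → Y ← F
  Y is a collider and its descendant M is conditioned on, which opens it — no node blocks this path, so it is active.
Path 2: D ← N → Y ← F
  N is a fork and N is not conditioned on; Y is a collider and its descendant M is conditioned on, which opens it — no node blocks this path, so it is active.
Path 3: D → M ← Y ← F
  M is a collider and M is conditioned on, which opens it; Y is a chain and Y is not conditioned on — no node blocks this path, so it is active.
Since the path D → Y ← F is active, D and F are not d-separated given {M}.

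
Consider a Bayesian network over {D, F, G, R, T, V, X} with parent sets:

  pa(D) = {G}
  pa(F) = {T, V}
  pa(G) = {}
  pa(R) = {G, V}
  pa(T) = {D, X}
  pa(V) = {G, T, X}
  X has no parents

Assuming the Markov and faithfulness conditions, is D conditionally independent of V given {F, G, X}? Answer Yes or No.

5 paths connect D and V; each must be blocked for d-separation to hold:
Path 1: D ← G → R ← V
  G is a fork here and G is conditioned on, so the path is blocked at G.
Path 2: D ← G → V
  G is a fork here and G is conditioned on, so the path is blocked at G.
Path 3: D → T → F ← V
  T is a chain and T is not conditioned on; F is a collider and F is conditioned on, which opens it — no node blocks this path, so it is active.
Path 4: D → T ← X → V
  X is a fork here and X is conditioned on, so the path is blocked at X.
Path 5: D → T → V
  T is a chain and T is not conditioned on — no node blocks this path, so it is active.
At least one path is unblocked, so d-separation fails.

No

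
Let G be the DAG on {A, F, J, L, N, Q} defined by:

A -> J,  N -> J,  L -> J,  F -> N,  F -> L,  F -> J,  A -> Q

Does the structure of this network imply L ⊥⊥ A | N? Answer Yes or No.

There are 3 undirected paths between L and A; checking each against the conditioning set {N}:
Path 1: L → J ← A
  J is a collider here and neither J nor any of its descendants is conditioned on, so the collider stays closed — the path is blocked at J.
Path 2: L ← F → N → J ← A
  N is a chain here and N is conditioned on, so the path is blocked at N.
Path 3: L ← F → J ← A
  J is a collider here and neither J nor any of its descendants is conditioned on, so the collider stays closed — the path is blocked at J.
Since every path is blocked, d-separation holds.

Yes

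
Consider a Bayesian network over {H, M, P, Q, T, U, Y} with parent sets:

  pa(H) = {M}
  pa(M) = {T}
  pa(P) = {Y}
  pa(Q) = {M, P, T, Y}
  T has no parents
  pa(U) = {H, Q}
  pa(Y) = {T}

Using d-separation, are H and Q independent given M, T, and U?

We examine all 5 paths between H and Q:
Path 1: H → U ← Q
  U is a collider and U is conditioned on, which opens it — no node blocks this path, so it is active.
Path 2: H ← M → Q
  M is a fork here and M is conditioned on, so the path is blocked at M.
Path 3: H ← M ← T → Q
  M is a chain here and M is conditioned on, so the path is blocked at M.
Path 4: H ← M ← T → Y → Q
  M is a chain here and M is conditioned on, so the path is blocked at M.
Path 5: H ← M ← T → Y → P → Q
  M is a chain here and M is conditioned on, so the path is blocked at M.
At least one path is unblocked, so d-separation fails.

No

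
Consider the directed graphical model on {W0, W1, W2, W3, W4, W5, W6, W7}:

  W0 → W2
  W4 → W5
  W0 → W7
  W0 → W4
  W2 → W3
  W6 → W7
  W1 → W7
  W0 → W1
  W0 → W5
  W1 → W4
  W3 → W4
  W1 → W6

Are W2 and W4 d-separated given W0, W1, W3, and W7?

Yes

Enumerating the 6 paths from W2 to W4 and testing each for blocking by {W0, W1, W3, W7}:
  1. W2 → W3 → W4 — W3:chain[blocks] ⇒ blocked
  2. W2 ← W0 → W1 → W4 — W0:fork[blocks]; W1:chain[blocks] ⇒ blocked
  3. W2 ← W0 → W4 — W0:fork[blocks] ⇒ blocked
  4. W2 ← W0 → W7 ← W6 ← W1 → W4 — W0:fork[blocks]; W7:collider[open]; W6:chain[open]; W1:fork[blocks] ⇒ blocked
  5. W2 ← W0 → W7 ← W1 → W4 — W0:fork[blocks]; W7:collider[open]; W1:fork[blocks] ⇒ blocked
  6. W2 ← W0 → W5 ← W4 — W0:fork[blocks]; W5:collider[blocks] ⇒ blocked
Since every path is blocked, d-separation holds.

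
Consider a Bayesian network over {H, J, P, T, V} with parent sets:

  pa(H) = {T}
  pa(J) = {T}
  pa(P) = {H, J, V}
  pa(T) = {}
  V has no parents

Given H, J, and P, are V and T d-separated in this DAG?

There are 2 undirected paths between V and T; checking each against the conditioning set {H, J, P}:
Path 1: V → P ← J ← T
  J is a chain here and J is conditioned on, so the path is blocked at J.
Path 2: V → P ← H ← T
  H is a chain here and H is conditioned on, so the path is blocked at H.
Since every path is blocked, d-separation holds.

Yes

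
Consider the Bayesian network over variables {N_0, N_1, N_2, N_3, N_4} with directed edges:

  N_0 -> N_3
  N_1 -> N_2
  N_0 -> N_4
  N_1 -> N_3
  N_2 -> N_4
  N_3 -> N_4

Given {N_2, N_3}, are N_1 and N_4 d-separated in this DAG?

Enumerating the 3 paths from N_1 to N_4 and testing each for blocking by {N_2, N_3}:
  1. N_1 → N_3 → N_4 — N_3:chain[blocks] ⇒ blocked
  2. N_1 → N_3 ← N_0 → N_4 — N_3:collider[open]; N_0:fork[open] ⇒ active
  3. N_1 → N_2 → N_4 — N_2:chain[blocks] ⇒ blocked
Since the path N_1 → N_3 ← N_0 → N_4 is active, N_1 and N_4 are not d-separated given {N_2, N_3}.

No — N_1 and N_4 are not d-separated given {N_2, N_3}.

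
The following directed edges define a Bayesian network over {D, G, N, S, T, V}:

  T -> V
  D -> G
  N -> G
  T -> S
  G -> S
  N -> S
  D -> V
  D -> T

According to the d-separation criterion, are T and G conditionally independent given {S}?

No — T and G are not d-separated given {S}.

4 paths connect T and G; each must be blocked for d-separation to hold:
Path 1: T → V ← D → G
  V is a collider here and neither V nor any of its descendants is conditioned on, so the collider stays closed — the path is blocked at V.
Path 2: T → S ← N → G
  S is a collider and S is conditioned on, which opens it; N is a fork and N is not conditioned on — no node blocks this path, so it is active.
Path 3: T → S ← G
  S is a collider and S is conditioned on, which opens it — no node blocks this path, so it is active.
Path 4: T ← D → G
  D is a fork and D is not conditioned on — no node blocks this path, so it is active.
Since the path T → S ← N → G is active, T and G are not d-separated given {S}.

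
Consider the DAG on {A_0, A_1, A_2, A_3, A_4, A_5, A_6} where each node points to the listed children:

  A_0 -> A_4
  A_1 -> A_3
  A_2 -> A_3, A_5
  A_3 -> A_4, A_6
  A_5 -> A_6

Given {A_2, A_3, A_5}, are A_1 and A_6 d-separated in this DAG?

Yes

There are 2 undirected paths between A_1 and A_6; checking each against the conditioning set {A_2, A_3, A_5}:
  1. A_1 → A_3 ← A_2 → A_5 → A_6 — A_3:collider[open]; A_2:fork[blocks]; A_5:chain[blocks] ⇒ blocked
  2. A_1 → A_3 → A_6 — A_3:chain[blocks] ⇒ blocked
Every path is blocked, so A_1 and A_6 are d-separated given {A_2, A_3, A_5}.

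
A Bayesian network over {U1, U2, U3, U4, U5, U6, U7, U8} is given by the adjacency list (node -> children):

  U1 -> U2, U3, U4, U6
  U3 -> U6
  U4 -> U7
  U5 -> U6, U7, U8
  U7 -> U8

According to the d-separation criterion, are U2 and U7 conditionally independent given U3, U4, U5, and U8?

5 paths connect U2 and U7; each must be blocked for d-separation to hold:
Path 1: U2 ← U1 → U6 ← U5 → U7
  U6 is a collider here and neither U6 nor any of its descendants is conditioned on, so the collider stays closed — the path is blocked at U6.
Path 2: U2 ← U1 → U6 ← U5 → U8 ← U7
  U6 is a collider here and neither U6 nor any of its descendants is conditioned on, so the collider stays closed — the path is blocked at U6.
Path 3: U2 ← U1 → U4 → U7
  U4 is a chain here and U4 is conditioned on, so the path is blocked at U4.
Path 4: U2 ← U1 → U3 → U6 ← U5 → U7
  U3 is a chain here and U3 is conditioned on, so the path is blocked at U3.
Path 5: U2 ← U1 → U3 → U6 ← U5 → U8 ← U7
  U3 is a chain here and U3 is conditioned on, so the path is blocked at U3.
All paths are blocked; U2 ⊥ U7 | {U3, U4, U5, U8} holds.

Yes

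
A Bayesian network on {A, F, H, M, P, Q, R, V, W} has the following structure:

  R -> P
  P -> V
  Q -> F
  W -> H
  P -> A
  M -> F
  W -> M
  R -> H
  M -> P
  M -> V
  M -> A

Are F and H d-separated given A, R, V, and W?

We examine all 4 paths between F and H:
Path 1: F ← M → V ← P ← R → H
  R is a fork here and R is conditioned on, so the path is blocked at R.
Path 2: F ← M → A ← P ← R → H
  R is a fork here and R is conditioned on, so the path is blocked at R.
Path 3: F ← M ← W → H
  W is a fork here and W is conditioned on, so the path is blocked at W.
Path 4: F ← M → P ← R → H
  R is a fork here and R is conditioned on, so the path is blocked at R.
Every path is blocked, so F and H are d-separated given {A, R, V, W}.

Yes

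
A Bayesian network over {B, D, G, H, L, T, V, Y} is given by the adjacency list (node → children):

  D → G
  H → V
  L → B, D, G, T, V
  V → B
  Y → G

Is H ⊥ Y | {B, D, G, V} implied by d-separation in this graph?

No

We examine all 4 paths between H and Y:
Path 1: H → V → B ← L → G ← Y
  V is a chain here and V is conditioned on, so the path is blocked at V.
Path 2: H → V → B ← L → D → G ← Y
  V is a chain here and V is conditioned on, so the path is blocked at V.
Path 3: H → V ← L → G ← Y
  V is a collider and V is conditioned on, which opens it; L is a fork and L is not conditioned on; G is a collider and G is conditioned on, which opens it — no node blocks this path, so it is active.
Path 4: H → V ← L → D → G ← Y
  D is a chain here and D is conditioned on, so the path is blocked at D.
Since the path H → V ← L → G ← Y is active, H and Y are not d-separated given {B, D, G, V}.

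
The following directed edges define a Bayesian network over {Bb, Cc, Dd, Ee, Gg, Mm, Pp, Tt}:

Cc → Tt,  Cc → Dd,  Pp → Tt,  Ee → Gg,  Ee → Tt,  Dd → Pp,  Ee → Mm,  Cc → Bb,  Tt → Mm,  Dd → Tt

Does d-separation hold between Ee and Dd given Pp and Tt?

We examine all 6 paths between Ee and Dd:
Path 1: Ee → Mm ← Tt ← Cc → Dd
  Mm is a collider here and neither Mm nor any of its descendants is conditioned on, so the collider stays closed — the path is blocked at Mm.
Path 2: Ee → Mm ← Tt ← Dd
  Mm is a collider here and neither Mm nor any of its descendants is conditioned on, so the collider stays closed — the path is blocked at Mm.
Path 3: Ee → Mm ← Tt ← Pp ← Dd
  Mm is a collider here and neither Mm nor any of its descendants is conditioned on, so the collider stays closed — the path is blocked at Mm.
Path 4: Ee → Tt ← Cc → Dd
  Tt is a collider and Tt is conditioned on, which opens it; Cc is a fork and Cc is not conditioned on — no node blocks this path, so it is active.
Path 5: Ee → Tt ← Dd
  Tt is a collider and Tt is conditioned on, which opens it — no node blocks this path, so it is active.
Path 6: Ee → Tt ← Pp ← Dd
  Pp is a chain here and Pp is conditioned on, so the path is blocked at Pp.
Since the path Ee → Tt ← Cc → Dd is active, Ee and Dd are not d-separated given {Pp, Tt}.

No — Ee and Dd are not d-separated given {Pp, Tt}.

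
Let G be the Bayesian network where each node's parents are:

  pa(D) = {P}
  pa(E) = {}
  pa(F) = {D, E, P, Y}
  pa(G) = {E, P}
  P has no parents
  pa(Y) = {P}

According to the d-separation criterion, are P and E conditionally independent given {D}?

Yes — P and E are d-separated given {D}.

4 paths connect P and E; each must be blocked for d-separation to hold:
  1. P → G ← E — G:collider[blocks] ⇒ blocked
  2. P → Y → F ← E — Y:chain[open]; F:collider[blocks] ⇒ blocked
  3. P → D → F ← E — D:chain[blocks]; F:collider[blocks] ⇒ blocked
  4. P → F ← E — F:collider[blocks] ⇒ blocked
Every path is blocked, so P and E are d-separated given {D}.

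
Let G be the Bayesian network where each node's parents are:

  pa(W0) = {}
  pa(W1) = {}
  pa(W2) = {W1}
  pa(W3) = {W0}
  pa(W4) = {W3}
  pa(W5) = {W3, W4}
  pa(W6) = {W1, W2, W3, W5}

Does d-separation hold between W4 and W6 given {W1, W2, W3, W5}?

Yes

4 paths connect W4 and W6; each must be blocked for d-separation to hold:
Path 1: W4 → W5 ← W3 → W6
  W3 is a fork here and W3 is conditioned on, so the path is blocked at W3.
Path 2: W4 → W5 → W6
  W5 is a chain here and W5 is conditioned on, so the path is blocked at W5.
Path 3: W4 ← W3 → W5 → W6
  W3 is a fork here and W3 is conditioned on, so the path is blocked at W3.
Path 4: W4 ← W3 → W6
  W3 is a fork here and W3 is conditioned on, so the path is blocked at W3.
Since every path is blocked, d-separation holds.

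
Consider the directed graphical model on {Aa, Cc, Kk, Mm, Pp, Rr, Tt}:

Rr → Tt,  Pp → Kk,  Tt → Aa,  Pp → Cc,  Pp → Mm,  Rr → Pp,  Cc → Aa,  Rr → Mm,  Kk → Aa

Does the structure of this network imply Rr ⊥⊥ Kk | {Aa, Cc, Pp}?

Enumerating the 6 paths from Rr to Kk and testing each for blocking by {Aa, Cc, Pp}:
Path 1: Rr → Mm ← Pp → Kk
  Mm is a collider here and neither Mm nor any of its descendants is conditioned on, so the collider stays closed — the path is blocked at Mm.
Path 2: Rr → Mm ← Pp → Cc → Aa ← Kk
  Mm is a collider here and neither Mm nor any of its descendants is conditioned on, so the collider stays closed — the path is blocked at Mm.
Path 3: Rr → Pp → Kk
  Pp is a chain here and Pp is conditioned on, so the path is blocked at Pp.
Path 4: Rr → Pp → Cc → Aa ← Kk
  Pp is a chain here and Pp is conditioned on, so the path is blocked at Pp.
Path 5: Rr → Tt → Aa ← Kk
  Tt is a chain and Tt is not conditioned on; Aa is a collider and Aa is conditioned on, which opens it — no node blocks this path, so it is active.
Path 6: Rr → Tt → Aa ← Cc ← Pp → Kk
  Cc is a chain here and Cc is conditioned on, so the path is blocked at Cc.
Since the path Rr → Tt → Aa ← Kk is active, Rr and Kk are not d-separated given {Aa, Cc, Pp}.

No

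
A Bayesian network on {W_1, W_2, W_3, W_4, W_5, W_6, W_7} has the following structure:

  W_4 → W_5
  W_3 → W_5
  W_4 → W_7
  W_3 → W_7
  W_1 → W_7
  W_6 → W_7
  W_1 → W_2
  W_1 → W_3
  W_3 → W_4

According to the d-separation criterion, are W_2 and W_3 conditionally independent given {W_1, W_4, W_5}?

There are 4 undirected paths between W_2 and W_3; checking each against the conditioning set {W_1, W_4, W_5}:
Path 1: W_2 ← W_1 → W_3
  W_1 is a fork here and W_1 is conditioned on, so the path is blocked at W_1.
Path 2: W_2 ← W_1 → W_7 ← W_3
  W_1 is a fork here and W_1 is conditioned on, so the path is blocked at W_1.
Path 3: W_2 ← W_1 → W_7 ← W_4 ← W_3
  W_1 is a fork here and W_1 is conditioned on, so the path is blocked at W_1.
Path 4: W_2 ← W_1 → W_7 ← W_4 → W_5 ← W_3
  W_1 is a fork here and W_1 is conditioned on, so the path is blocked at W_1.
Every path is blocked, so W_2 and W_3 are d-separated given {W_1, W_4, W_5}.

Yes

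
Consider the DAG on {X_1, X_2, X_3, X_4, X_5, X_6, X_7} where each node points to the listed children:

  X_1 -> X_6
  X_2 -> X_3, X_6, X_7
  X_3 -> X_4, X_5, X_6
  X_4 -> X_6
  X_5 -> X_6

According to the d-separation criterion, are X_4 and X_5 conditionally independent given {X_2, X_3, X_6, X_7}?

Enumerating the 6 paths from X_4 to X_5 and testing each for blocking by {X_2, X_3, X_6, X_7}:
Path 1: X_4 ← X_3 ← X_2 → X_6 ← X_5
  X_3 is a chain here and X_3 is conditioned on, so the path is blocked at X_3.
Path 2: X_4 ← X_3 → X_5
  X_3 is a fork here and X_3 is conditioned on, so the path is blocked at X_3.
Path 3: X_4 ← X_3 → X_6 ← X_5
  X_3 is a fork here and X_3 is conditioned on, so the path is blocked at X_3.
Path 4: X_4 → X_6 ← X_3 → X_5
  X_3 is a fork here and X_3 is conditioned on, so the path is blocked at X_3.
Path 5: X_4 → X_6 ← X_2 → X_3 → X_5
  X_2 is a fork here and X_2 is conditioned on, so the path is blocked at X_2.
Path 6: X_4 → X_6 ← X_5
  X_6 is a collider and X_6 is conditioned on, which opens it — no node blocks this path, so it is active.
Because an active path exists, X_4 and X_5 are not d-separated.

No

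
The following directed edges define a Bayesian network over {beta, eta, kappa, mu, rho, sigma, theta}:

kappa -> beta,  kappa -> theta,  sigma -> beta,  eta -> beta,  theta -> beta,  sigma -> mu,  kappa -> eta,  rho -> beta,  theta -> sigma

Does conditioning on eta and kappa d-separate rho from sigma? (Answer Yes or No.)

Yes

4 paths connect rho and sigma; each must be blocked for d-separation to hold:
Path 1: rho → beta ← theta → sigma
  beta is a collider here and neither beta nor any of its descendants is conditioned on, so the collider stays closed — the path is blocked at beta.
Path 2: rho → beta ← eta ← kappa → theta → sigma
  beta is a collider here and neither beta nor any of its descendants is conditioned on, so the collider stays closed — the path is blocked at beta.
Path 3: rho → beta ← sigma
  beta is a collider here and neither beta nor any of its descendants is conditioned on, so the collider stays closed — the path is blocked at beta.
Path 4: rho → beta ← kappa → theta → sigma
  beta is a collider here and neither beta nor any of its descendants is conditioned on, so the collider stays closed — the path is blocked at beta.
Since every path is blocked, d-separation holds.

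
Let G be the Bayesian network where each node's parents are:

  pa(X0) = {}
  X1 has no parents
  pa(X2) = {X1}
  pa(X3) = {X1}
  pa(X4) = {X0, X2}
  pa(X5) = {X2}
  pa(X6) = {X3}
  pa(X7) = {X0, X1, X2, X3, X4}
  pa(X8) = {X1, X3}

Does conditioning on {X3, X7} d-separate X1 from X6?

Yes

Enumerating the 6 paths from X1 to X6 and testing each for blocking by {X3, X7}:
Path 1: X1 → X8 ← X3 → X6
  X8 is a collider here and neither X8 nor any of its descendants is conditioned on, so the collider stays closed — the path is blocked at X8.
Path 2: X1 → X2 → X4 ← X0 → X7 ← X3 → X6
  X3 is a fork here and X3 is conditioned on, so the path is blocked at X3.
Path 3: X1 → X2 → X4 → X7 ← X3 → X6
  X3 is a fork here and X3 is conditioned on, so the path is blocked at X3.
Path 4: X1 → X2 → X7 ← X3 → X6
  X3 is a fork here and X3 is conditioned on, so the path is blocked at X3.
Path 5: X1 → X7 ← X3 → X6
  X3 is a fork here and X3 is conditioned on, so the path is blocked at X3.
Path 6: X1 → X3 → X6
  X3 is a chain here and X3 is conditioned on, so the path is blocked at X3.
All paths are blocked; X1 ⊥ X6 | {X3, X7} holds.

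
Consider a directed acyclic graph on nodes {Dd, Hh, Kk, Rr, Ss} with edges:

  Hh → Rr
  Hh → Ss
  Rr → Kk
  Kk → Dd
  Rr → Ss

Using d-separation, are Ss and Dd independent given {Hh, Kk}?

Yes

There are 2 undirected paths between Ss and Dd; checking each against the conditioning set {Hh, Kk}:
Path 1: Ss ← Hh → Rr → Kk → Dd
  Hh is a fork here and Hh is conditioned on, so the path is blocked at Hh.
Path 2: Ss ← Rr → Kk → Dd
  Kk is a chain here and Kk is conditioned on, so the path is blocked at Kk.
Every path is blocked, so Ss and Dd are d-separated given {Hh, Kk}.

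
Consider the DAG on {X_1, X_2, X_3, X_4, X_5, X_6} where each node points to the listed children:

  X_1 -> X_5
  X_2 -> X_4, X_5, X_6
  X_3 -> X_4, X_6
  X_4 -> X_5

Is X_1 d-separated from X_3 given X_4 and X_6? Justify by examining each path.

Yes — X_1 and X_3 are d-separated given {X_4, X_6}.

We examine all 4 paths between X_1 and X_3:
Path 1: X_1 → X_5 ← X_4 ← X_3
  X_5 is a collider here and neither X_5 nor any of its descendants is conditioned on, so the collider stays closed — the path is blocked at X_5.
Path 2: X_1 → X_5 ← X_4 ← X_2 → X_6 ← X_3
  X_5 is a collider here and neither X_5 nor any of its descendants is conditioned on, so the collider stays closed — the path is blocked at X_5.
Path 3: X_1 → X_5 ← X_2 → X_4 ← X_3
  X_5 is a collider here and neither X_5 nor any of its descendants is conditioned on, so the collider stays closed — the path is blocked at X_5.
Path 4: X_1 → X_5 ← X_2 → X_6 ← X_3
  X_5 is a collider here and neither X_5 nor any of its descendants is conditioned on, so the collider stays closed — the path is blocked at X_5.
Every path is blocked, so X_1 and X_3 are d-separated given {X_4, X_6}.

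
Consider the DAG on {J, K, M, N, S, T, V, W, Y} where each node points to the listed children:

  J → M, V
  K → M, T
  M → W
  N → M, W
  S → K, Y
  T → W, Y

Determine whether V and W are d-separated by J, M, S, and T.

Yes

Enumerating the 4 paths from V to W and testing each for blocking by {J, M, S, T}:
Path 1: V ← J → M → W
  J is a fork here and J is conditioned on, so the path is blocked at J.
Path 2: V ← J → M ← K → T → W
  J is a fork here and J is conditioned on, so the path is blocked at J.
Path 3: V ← J → M ← K ← S → Y ← T → W
  J is a fork here and J is conditioned on, so the path is blocked at J.
Path 4: V ← J → M ← N → W
  J is a fork here and J is conditioned on, so the path is blocked at J.
Every path is blocked, so V and W are d-separated given {J, M, S, T}.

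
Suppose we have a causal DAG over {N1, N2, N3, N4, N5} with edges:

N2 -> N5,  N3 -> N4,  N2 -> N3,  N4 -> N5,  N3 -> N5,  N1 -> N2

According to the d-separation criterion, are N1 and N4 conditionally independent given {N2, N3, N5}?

4 paths connect N1 and N4; each must be blocked for d-separation to hold:
Path 1: N1 → N2 → N3 → N4
  N2 is a chain here and N2 is conditioned on, so the path is blocked at N2.
Path 2: N1 → N2 → N3 → N5 ← N4
  N2 is a chain here and N2 is conditioned on, so the path is blocked at N2.
Path 3: N1 → N2 → N5 ← N4
  N2 is a chain here and N2 is conditioned on, so the path is blocked at N2.
Path 4: N1 → N2 → N5 ← N3 → N4
  N2 is a chain here and N2 is conditioned on, so the path is blocked at N2.
Every path is blocked, so N1 and N4 are d-separated given {N2, N3, N5}.

Yes — N1 and N4 are d-separated given {N2, N3, N5}.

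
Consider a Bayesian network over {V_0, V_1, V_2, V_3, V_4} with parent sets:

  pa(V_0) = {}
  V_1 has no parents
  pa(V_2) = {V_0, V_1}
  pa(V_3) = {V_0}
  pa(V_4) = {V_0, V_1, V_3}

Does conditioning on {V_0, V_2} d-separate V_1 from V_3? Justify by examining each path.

There are 4 undirected paths between V_1 and V_3; checking each against the conditioning set {V_0, V_2}:
Path 1: V_1 → V_4 ← V_0 → V_3
  V_4 is a collider here and neither V_4 nor any of its descendants is conditioned on, so the collider stays closed — the path is blocked at V_4.
Path 2: V_1 → V_4 ← V_3
  V_4 is a collider here and neither V_4 nor any of its descendants is conditioned on, so the collider stays closed — the path is blocked at V_4.
Path 3: V_1 → V_2 ← V_0 → V_4 ← V_3
  V_0 is a fork here and V_0 is conditioned on, so the path is blocked at V_0.
Path 4: V_1 → V_2 ← V_0 → V_3
  V_0 is a fork here and V_0 is conditioned on, so the path is blocked at V_0.
Every path is blocked, so V_1 and V_3 are d-separated given {V_0, V_2}.

Yes — V_1 and V_3 are d-separated given {V_0, V_2}.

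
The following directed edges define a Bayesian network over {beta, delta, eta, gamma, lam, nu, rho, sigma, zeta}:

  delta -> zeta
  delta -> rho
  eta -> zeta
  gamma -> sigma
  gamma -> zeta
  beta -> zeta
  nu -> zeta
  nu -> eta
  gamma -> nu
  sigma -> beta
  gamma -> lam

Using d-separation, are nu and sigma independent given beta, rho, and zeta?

There are 6 undirected paths between nu and sigma; checking each against the conditioning set {beta, rho, zeta}:
Path 1: nu ← gamma → sigma
  gamma is a fork and gamma is not conditioned on — no node blocks this path, so it is active.
Path 2: nu ← gamma → zeta ← beta ← sigma
  beta is a chain here and beta is conditioned on, so the path is blocked at beta.
Path 3: nu → zeta ← gamma → sigma
  zeta is a collider and zeta is conditioned on, which opens it; gamma is a fork and gamma is not conditioned on — no node blocks this path, so it is active.
Path 4: nu → zeta ← beta ← sigma
  beta is a chain here and beta is conditioned on, so the path is blocked at beta.
Path 5: nu → eta → zeta ← gamma → sigma
  eta is a chain and eta is not conditioned on; zeta is a collider and zeta is conditioned on, which opens it; gamma is a fork and gamma is not conditioned on — no node blocks this path, so it is active.
Path 6: nu → eta → zeta ← beta ← sigma
  beta is a chain here and beta is conditioned on, so the path is blocked at beta.
Because an active path exists, nu and sigma are not d-separated.

No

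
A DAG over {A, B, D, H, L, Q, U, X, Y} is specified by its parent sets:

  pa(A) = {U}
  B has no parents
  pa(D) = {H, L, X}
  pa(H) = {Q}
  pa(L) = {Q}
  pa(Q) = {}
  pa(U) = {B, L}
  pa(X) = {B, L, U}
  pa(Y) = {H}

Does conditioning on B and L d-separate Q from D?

No

5 paths connect Q and D; each must be blocked for d-separation to hold:
Path 1: Q → L → X → D
  L is a chain here and L is conditioned on, so the path is blocked at L.
Path 2: Q → L → U → X → D
  L is a chain here and L is conditioned on, so the path is blocked at L.
Path 3: Q → L → U ← B → X → D
  L is a chain here and L is conditioned on, so the path is blocked at L.
Path 4: Q → L → D
  L is a chain here and L is conditioned on, so the path is blocked at L.
Path 5: Q → H → D
  H is a chain and H is not conditioned on — no node blocks this path, so it is active.
Since the path Q → H → D is active, Q and D are not d-separated given {B, L}.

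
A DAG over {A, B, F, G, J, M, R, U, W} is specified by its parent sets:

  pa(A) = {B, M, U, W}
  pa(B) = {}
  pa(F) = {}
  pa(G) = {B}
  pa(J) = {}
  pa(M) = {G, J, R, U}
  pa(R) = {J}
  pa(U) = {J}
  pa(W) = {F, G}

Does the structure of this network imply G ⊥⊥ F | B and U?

Yes — G and F are d-separated given {B, U}.

6 paths connect G and F; each must be blocked for d-separation to hold:
Path 1: G → W ← F
  W is a collider here and neither W nor any of its descendants is conditioned on, so the collider stays closed — the path is blocked at W.
Path 2: G ← B → A ← W ← F
  B is a fork here and B is conditioned on, so the path is blocked at B.
Path 3: G → M ← R ← J → U → A ← W ← F
  M is a collider here and neither M nor any of its descendants is conditioned on, so the collider stays closed — the path is blocked at M.
Path 4: G → M ← J → U → A ← W ← F
  M is a collider here and neither M nor any of its descendants is conditioned on, so the collider stays closed — the path is blocked at M.
Path 5: G → M → A ← W ← F
  A is a collider here and neither A nor any of its descendants is conditioned on, so the collider stays closed — the path is blocked at A.
Path 6: G → M ← U → A ← W ← F
  M is a collider here and neither M nor any of its descendants is conditioned on, so the collider stays closed — the path is blocked at M.
Since every path is blocked, d-separation holds.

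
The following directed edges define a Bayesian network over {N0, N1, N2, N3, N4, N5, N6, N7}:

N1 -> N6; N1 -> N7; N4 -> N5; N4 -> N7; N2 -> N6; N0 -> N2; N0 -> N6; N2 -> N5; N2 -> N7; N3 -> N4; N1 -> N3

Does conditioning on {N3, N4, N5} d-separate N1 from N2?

We examine all 6 paths between N1 and N2:
  1. N1 → N3 → N4 → N7 ← N2 — N3:chain[blocks]; N4:chain[blocks]; N7:collider[blocks] ⇒ blocked
  2. N1 → N3 → N4 → N5 ← N2 — N3:chain[blocks]; N4:chain[blocks]; N5:collider[open] ⇒ blocked
  3. N1 → N7 ← N2 — N7:collider[blocks] ⇒ blocked
  4. N1 → N7 ← N4 → N5 ← N2 — N7:collider[blocks]; N4:fork[blocks]; N5:collider[open] ⇒ blocked
  5. N1 → N6 ← N0 → N2 — N6:collider[blocks]; N0:fork[open] ⇒ blocked
  6. N1 → N6 ← N2 — N6:collider[blocks] ⇒ blocked
All paths are blocked; N1 ⊥ N2 | {N3, N4, N5} holds.

Yes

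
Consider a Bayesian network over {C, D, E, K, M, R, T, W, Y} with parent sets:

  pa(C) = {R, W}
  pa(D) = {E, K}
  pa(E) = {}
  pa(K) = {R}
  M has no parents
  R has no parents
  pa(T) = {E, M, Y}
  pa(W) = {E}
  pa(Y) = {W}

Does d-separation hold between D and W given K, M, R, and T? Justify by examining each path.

We examine all 3 paths between D and W:
Path 1: D ← K ← R → C ← W
  K is a chain here and K is conditioned on, so the path is blocked at K.
Path 2: D ← E → W
  E is a fork and E is not conditioned on — no node blocks this path, so it is active.
Path 3: D ← E → T ← Y ← W
  E is a fork and E is not conditioned on; T is a collider and T is conditioned on, which opens it; Y is a chain and Y is not conditioned on — no node blocks this path, so it is active.
At least one path is unblocked, so d-separation fails.

No — D and W are not d-separated given {K, M, R, T}.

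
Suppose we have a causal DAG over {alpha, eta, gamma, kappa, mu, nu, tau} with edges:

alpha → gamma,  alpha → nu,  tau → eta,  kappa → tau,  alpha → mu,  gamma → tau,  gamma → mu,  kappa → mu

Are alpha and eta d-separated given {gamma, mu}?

No

Enumerating the 4 paths from alpha to eta and testing each for blocking by {gamma, mu}:
Path 1: alpha → mu ← kappa → tau → eta
  mu is a collider and mu is conditioned on, which opens it; kappa is a fork and kappa is not conditioned on; tau is a chain and tau is not conditioned on — no node blocks this path, so it is active.
Path 2: alpha → mu ← gamma → tau → eta
  gamma is a fork here and gamma is conditioned on, so the path is blocked at gamma.
Path 3: alpha → gamma → tau → eta
  gamma is a chain here and gamma is conditioned on, so the path is blocked at gamma.
Path 4: alpha → gamma → mu ← kappa → tau → eta
  gamma is a chain here and gamma is conditioned on, so the path is blocked at gamma.
Because an active path exists, alpha and eta are not d-separated.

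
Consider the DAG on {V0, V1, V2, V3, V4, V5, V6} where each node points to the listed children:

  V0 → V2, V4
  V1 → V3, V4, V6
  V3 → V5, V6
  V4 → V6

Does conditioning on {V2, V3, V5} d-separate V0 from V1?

Yes

There are 3 undirected paths between V0 and V1; checking each against the conditioning set {V2, V3, V5}:
  1. V0 → V4 → V6 ← V1 — V4:chain[open]; V6:collider[blocks] ⇒ blocked
  2. V0 → V4 → V6 ← V3 ← V1 — V4:chain[open]; V6:collider[blocks]; V3:chain[blocks] ⇒ blocked
  3. V0 → V4 ← V1 — V4:collider[blocks] ⇒ blocked
All paths are blocked; V0 ⊥ V1 | {V2, V3, V5} holds.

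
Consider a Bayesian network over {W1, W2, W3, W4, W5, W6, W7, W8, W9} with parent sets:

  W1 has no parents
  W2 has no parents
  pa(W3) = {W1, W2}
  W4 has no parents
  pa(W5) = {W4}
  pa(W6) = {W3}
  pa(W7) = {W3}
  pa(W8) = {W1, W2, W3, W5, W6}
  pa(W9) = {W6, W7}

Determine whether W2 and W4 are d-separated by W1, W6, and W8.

No

We examine all 5 paths between W2 and W4:
Path 1: W2 → W3 ← W1 → W8 ← W5 ← W4
  W1 is a fork here and W1 is conditioned on, so the path is blocked at W1.
Path 2: W2 → W3 → W7 → W9 ← W6 → W8 ← W5 ← W4
  W9 is a collider here and neither W9 nor any of its descendants is conditioned on, so the collider stays closed — the path is blocked at W9.
Path 3: W2 → W3 → W6 → W8 ← W5 ← W4
  W6 is a chain here and W6 is conditioned on, so the path is blocked at W6.
Path 4: W2 → W3 → W8 ← W5 ← W4
  W3 is a chain and W3 is not conditioned on; W8 is a collider and W8 is conditioned on, which opens it; W5 is a chain and W5 is not conditioned on — no node blocks this path, so it is active.
Path 5: W2 → W8 ← W5 ← W4
  W8 is a collider and W8 is conditioned on, which opens it; W5 is a chain and W5 is not conditioned on — no node blocks this path, so it is active.
At least one path is unblocked, so d-separation fails.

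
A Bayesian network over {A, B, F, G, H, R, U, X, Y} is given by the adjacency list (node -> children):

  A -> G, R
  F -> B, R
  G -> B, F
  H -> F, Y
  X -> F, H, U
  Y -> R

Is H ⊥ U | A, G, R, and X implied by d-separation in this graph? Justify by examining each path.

Enumerating the 5 paths from H to U and testing each for blocking by {A, G, R, X}:
Path 1: H ← X → U
  X is a fork here and X is conditioned on, so the path is blocked at X.
Path 2: H → F ← X → U
  X is a fork here and X is conditioned on, so the path is blocked at X.
Path 3: H → Y → R ← A → G → B ← F ← X → U
  A is a fork here and A is conditioned on, so the path is blocked at A.
Path 4: H → Y → R ← A → G → F ← X → U
  A is a fork here and A is conditioned on, so the path is blocked at A.
Path 5: H → Y → R ← F ← X → U
  X is a fork here and X is conditioned on, so the path is blocked at X.
All paths are blocked; H ⊥ U | {A, G, R, X} holds.

Yes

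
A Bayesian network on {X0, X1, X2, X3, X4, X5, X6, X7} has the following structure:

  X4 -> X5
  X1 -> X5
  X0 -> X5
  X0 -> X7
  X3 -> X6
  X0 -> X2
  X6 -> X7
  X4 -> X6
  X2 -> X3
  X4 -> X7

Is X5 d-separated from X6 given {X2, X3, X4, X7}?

No — X5 and X6 are not d-separated given {X2, X3, X4, X7}.

We examine all 6 paths between X5 and X6:
Path 1: X5 ← X0 → X2 → X3 → X6
  X2 is a chain here and X2 is conditioned on, so the path is blocked at X2.
Path 2: X5 ← X0 → X7 ← X6
  X0 is a fork and X0 is not conditioned on; X7 is a collider and X7 is conditioned on, which opens it — no node blocks this path, so it is active.
Path 3: X5 ← X0 → X7 ← X4 → X6
  X4 is a fork here and X4 is conditioned on, so the path is blocked at X4.
Path 4: X5 ← X4 → X6
  X4 is a fork here and X4 is conditioned on, so the path is blocked at X4.
Path 5: X5 ← X4 → X7 ← X6
  X4 is a fork here and X4 is conditioned on, so the path is blocked at X4.
Path 6: X5 ← X4 → X7 ← X0 → X2 → X3 → X6
  X4 is a fork here and X4 is conditioned on, so the path is blocked at X4.
Because an active path exists, X5 and X6 are not d-separated.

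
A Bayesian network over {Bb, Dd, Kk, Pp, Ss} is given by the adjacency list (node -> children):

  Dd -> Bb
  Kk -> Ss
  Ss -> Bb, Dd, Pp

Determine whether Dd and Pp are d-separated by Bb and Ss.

There are 2 undirected paths between Dd and Pp; checking each against the conditioning set {Bb, Ss}:
Path 1: Dd → Bb ← Ss → Pp
  Ss is a fork here and Ss is conditioned on, so the path is blocked at Ss.
Path 2: Dd ← Ss → Pp
  Ss is a fork here and Ss is conditioned on, so the path is blocked at Ss.
Since every path is blocked, d-separation holds.

Yes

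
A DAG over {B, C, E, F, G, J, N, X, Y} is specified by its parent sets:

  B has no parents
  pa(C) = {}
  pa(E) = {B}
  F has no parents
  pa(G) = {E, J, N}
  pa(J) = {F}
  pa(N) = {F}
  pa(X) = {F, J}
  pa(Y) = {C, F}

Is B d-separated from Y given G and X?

Enumerating the 3 paths from B to Y and testing each for blocking by {G, X}:
Path 1: B → E → G ← J ← F → Y
  E is a chain and E is not conditioned on; G is a collider and G is conditioned on, which opens it; J is a chain and J is not conditioned on; F is a fork and F is not conditioned on — no node blocks this path, so it is active.
Path 2: B → E → G ← J → X ← F → Y
  E is a chain and E is not conditioned on; G is a collider and G is conditioned on, which opens it; J is a fork and J is not conditioned on; X is a collider and X is conditioned on, which opens it; F is a fork and F is not conditioned on — no node blocks this path, so it is active.
Path 3: B → E → G ← N ← F → Y
  E is a chain and E is not conditioned on; G is a collider and G is conditioned on, which opens it; N is a chain and N is not conditioned on; F is a fork and F is not conditioned on — no node blocks this path, so it is active.
Because an active path exists, B and Y are not d-separated.

No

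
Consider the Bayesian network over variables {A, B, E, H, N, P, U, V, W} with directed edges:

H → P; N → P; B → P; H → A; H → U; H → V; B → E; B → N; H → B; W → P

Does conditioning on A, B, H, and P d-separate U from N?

4 paths connect U and N; each must be blocked for d-separation to hold:
Path 1: U ← H → P ← B → N
  H is a fork here and H is conditioned on, so the path is blocked at H.
Path 2: U ← H → P ← N
  H is a fork here and H is conditioned on, so the path is blocked at H.
Path 3: U ← H → B → P ← N
  H is a fork here and H is conditioned on, so the path is blocked at H.
Path 4: U ← H → B → N
  H is a fork here and H is conditioned on, so the path is blocked at H.
Since every path is blocked, d-separation holds.

Yes — U and N are d-separated given {A, B, H, P}.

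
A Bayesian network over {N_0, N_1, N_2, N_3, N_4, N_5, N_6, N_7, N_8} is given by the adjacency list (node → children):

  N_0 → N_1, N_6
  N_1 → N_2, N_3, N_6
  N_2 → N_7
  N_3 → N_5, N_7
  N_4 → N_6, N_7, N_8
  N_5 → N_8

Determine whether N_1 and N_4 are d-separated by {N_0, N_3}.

Yes

We examine all 6 paths between N_1 and N_4:
Path 1: N_1 ← N_0 → N_6 ← N_4
  N_0 is a fork here and N_0 is conditioned on, so the path is blocked at N_0.
Path 2: N_1 → N_2 → N_7 ← N_3 → N_5 → N_8 ← N_4
  N_7 is a collider here and neither N_7 nor any of its descendants is conditioned on, so the collider stays closed — the path is blocked at N_7.
Path 3: N_1 → N_2 → N_7 ← N_4
  N_7 is a collider here and neither N_7 nor any of its descendants is conditioned on, so the collider stays closed — the path is blocked at N_7.
Path 4: N_1 → N_3 → N_5 → N_8 ← N_4
  N_3 is a chain here and N_3 is conditioned on, so the path is blocked at N_3.
Path 5: N_1 → N_3 → N_7 ← N_4
  N_3 is a chain here and N_3 is conditioned on, so the path is blocked at N_3.
Path 6: N_1 → N_6 ← N_4
  N_6 is a collider here and neither N_6 nor any of its descendants is conditioned on, so the collider stays closed — the path is blocked at N_6.
Since every path is blocked, d-separation holds.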